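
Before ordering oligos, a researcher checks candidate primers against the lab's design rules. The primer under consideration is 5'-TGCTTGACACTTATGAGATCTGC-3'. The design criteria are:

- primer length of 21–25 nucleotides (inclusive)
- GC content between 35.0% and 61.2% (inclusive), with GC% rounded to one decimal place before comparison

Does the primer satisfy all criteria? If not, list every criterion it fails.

Base counts: A=5, T=8, G=5, C=5 (length 23).
length: length 23 ✓
GC content: GC 10/23 = 43.5% ✓

Meets all criteria.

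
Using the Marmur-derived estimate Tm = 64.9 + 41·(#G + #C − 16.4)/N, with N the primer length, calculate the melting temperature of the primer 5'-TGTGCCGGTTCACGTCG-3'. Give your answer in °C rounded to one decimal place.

Base counts: A=1, T=5, G=6, C=5; G+C = 11, N = 17.
Tm = 64.9 + 41·(11 − 16.4)/17 = 64.9 + -221.40/17 = 51.9°C.

51.9°C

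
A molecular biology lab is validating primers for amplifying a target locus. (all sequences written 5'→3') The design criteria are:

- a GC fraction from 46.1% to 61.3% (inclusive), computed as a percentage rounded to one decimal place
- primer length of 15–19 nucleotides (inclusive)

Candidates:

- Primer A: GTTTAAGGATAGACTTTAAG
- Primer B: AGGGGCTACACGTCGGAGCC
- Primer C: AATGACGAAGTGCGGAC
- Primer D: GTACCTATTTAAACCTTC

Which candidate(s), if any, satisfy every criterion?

Primer A (20 nt, A=7 T=7 G=5 C=1): GC 6/20 = 30.0%, outside 46.1–61.3% ✗; length 20, outside 15–19 ✗ — fails.
Primer B (20 nt, A=4 T=2 G=8 C=6): GC 14/20 = 70.0%, outside 46.1–61.3% ✗; length 20, outside 15–19 ✗ — fails.
Primer C (17 nt, A=6 T=2 G=6 C=3): GC 9/17 = 52.9% ✓; length 17 ✓ — passes.
Primer D (18 nt, A=5 T=7 G=1 C=5): GC 6/18 = 33.3%, outside 46.1–61.3% ✗; length 18 ✓ — fails.

Primer C only.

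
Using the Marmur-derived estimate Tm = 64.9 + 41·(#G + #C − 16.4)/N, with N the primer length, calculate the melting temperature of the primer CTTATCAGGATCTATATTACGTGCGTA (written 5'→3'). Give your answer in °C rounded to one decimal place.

55.2°C

Base counts: A=7, T=10, G=5, C=5; G+C = 10, N = 27.
Tm = 64.9 + 41·(10 − 16.4)/27 = 64.9 + -262.40/27 = 55.2°C.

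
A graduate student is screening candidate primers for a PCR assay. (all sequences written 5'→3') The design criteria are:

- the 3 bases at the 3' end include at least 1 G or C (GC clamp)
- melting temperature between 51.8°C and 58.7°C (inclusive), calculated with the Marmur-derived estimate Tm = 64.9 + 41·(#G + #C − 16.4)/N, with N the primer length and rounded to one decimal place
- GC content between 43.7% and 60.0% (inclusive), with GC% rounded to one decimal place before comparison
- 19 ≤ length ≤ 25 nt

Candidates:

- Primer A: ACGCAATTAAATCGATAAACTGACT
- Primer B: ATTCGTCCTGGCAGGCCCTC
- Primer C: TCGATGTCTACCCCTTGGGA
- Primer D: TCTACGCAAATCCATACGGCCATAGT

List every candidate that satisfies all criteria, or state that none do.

Primer C only.

Primer A (25 nt, A=11 T=6 G=3 C=5): 3' end ACT has 1 G/C ✓; Tm = 64.9 + 41·(8 − 16.4)/25 = 51.1°C, outside 51.8–58.7°C ✗; GC 8/25 = 32.0%, outside 43.7–60.0% ✗; length 25 ✓ — fails.
Primer B (20 nt, A=2 T=5 G=5 C=8): 3' end CTC has 2 G/C ✓; Tm = 64.9 + 41·(13 − 16.4)/20 = 57.9°C ✓; GC 13/20 = 65.0%, outside 43.7–60.0% ✗; length 20 ✓ — fails.
Primer C (20 nt, A=3 T=6 G=5 C=6): 3' end GGA has 2 G/C ✓; Tm = 64.9 + 41·(11 − 16.4)/20 = 53.8°C ✓; GC 11/20 = 55.0% ✓; length 20 ✓ — passes.
Primer D (26 nt, A=8 T=6 G=4 C=8): 3' end AGT has 1 G/C ✓; Tm = 64.9 + 41·(12 − 16.4)/26 = 58.0°C ✓; GC 12/26 = 46.2% ✓; length 26, outside 19–25 ✗ — fails.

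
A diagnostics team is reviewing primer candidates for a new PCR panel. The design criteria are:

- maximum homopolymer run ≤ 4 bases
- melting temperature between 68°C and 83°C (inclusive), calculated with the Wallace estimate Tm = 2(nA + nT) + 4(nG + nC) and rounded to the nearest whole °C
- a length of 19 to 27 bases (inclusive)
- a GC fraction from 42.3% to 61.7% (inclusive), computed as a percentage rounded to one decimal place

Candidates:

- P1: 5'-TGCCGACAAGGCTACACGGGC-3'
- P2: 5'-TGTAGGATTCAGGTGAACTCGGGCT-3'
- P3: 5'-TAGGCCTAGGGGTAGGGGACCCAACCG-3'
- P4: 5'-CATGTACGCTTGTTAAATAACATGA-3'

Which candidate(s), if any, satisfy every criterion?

P1 (21 nt, A=5 T=2 G=7 C=7): longest run = 3 ✓; Tm = 2·7 + 4·14 = 70°C ✓; length 21 ✓; GC 14/21 = 66.7%, outside 42.3–61.7% ✗ — fails.
P2 (25 nt, A=5 T=7 G=9 C=4): longest run = 3 ✓; Tm = 2·12 + 4·13 = 76°C ✓; length 25 ✓; GC 13/25 = 52.0% ✓ — passes.
P3 (27 nt, A=6 T=3 G=11 C=7): longest run = 4 ✓; Tm = 2·9 + 4·18 = 90°C, outside 68–83°C ✗; length 27 ✓; GC 18/27 = 66.7%, outside 42.3–61.7% ✗ — fails.
P4 (25 nt, A=9 T=8 G=4 C=4): longest run = 3 ✓; Tm = 2·17 + 4·8 = 66°C, outside 68–83°C ✗; length 25 ✓; GC 8/25 = 32.0%, outside 42.3–61.7% ✗ — fails.

P2 only.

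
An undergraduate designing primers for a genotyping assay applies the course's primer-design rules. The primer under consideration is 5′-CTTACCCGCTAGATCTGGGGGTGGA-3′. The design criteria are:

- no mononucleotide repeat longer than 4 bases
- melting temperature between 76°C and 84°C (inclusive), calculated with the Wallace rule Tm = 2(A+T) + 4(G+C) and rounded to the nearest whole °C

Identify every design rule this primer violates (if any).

Fails: homopolymer run.

Base counts: A=4, T=6, G=9, C=6 (length 25).
homopolymer run: longest run = 5, exceeds 4 ✗
Tm: Tm = 2·10 + 4·15 = 80°C ✓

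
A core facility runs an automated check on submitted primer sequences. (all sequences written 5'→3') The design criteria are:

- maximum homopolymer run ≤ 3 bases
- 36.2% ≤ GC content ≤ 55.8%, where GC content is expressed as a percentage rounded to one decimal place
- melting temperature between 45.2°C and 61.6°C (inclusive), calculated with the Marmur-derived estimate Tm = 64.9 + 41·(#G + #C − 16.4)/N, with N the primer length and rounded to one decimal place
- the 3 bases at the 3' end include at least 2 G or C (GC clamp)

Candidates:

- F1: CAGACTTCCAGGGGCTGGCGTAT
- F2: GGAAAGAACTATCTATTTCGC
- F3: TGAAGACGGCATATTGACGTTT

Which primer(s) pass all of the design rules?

F1 (23 nt, A=4 T=5 G=8 C=6): longest run = 4, exceeds 3 ✗; GC 14/23 = 60.9%, outside 36.2–55.8% ✗; Tm = 64.9 + 41·(14 − 16.4)/23 = 60.6°C ✓; 3' end TAT has 0 G/C, need ≥2 ✗ — fails.
F2 (21 nt, A=7 T=6 G=4 C=4): longest run = 3 ✓; GC 8/21 = 38.1% ✓; Tm = 64.9 + 41·(8 − 16.4)/21 = 48.5°C ✓; 3' end CGC has 3 G/C ✓ — passes.
F3 (22 nt, A=6 T=7 G=6 C=3): longest run = 3 ✓; GC 9/22 = 40.9% ✓; Tm = 64.9 + 41·(9 − 16.4)/22 = 51.1°C ✓; 3' end TTT has 0 G/C, need ≥2 ✗ — fails.

F2 only.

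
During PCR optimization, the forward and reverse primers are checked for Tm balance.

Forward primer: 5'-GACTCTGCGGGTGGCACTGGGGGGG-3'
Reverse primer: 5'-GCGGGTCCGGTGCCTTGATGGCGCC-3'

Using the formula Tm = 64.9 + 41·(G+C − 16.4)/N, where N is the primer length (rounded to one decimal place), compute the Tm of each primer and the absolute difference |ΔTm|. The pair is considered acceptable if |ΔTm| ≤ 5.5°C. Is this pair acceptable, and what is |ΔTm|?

|ΔTm| = 0.0°C; the pair is acceptable.

Forward: G+C = 19, N = 25 → Tm = 64.9 + 41·(19 − 16.4)/25 = 69.2°C.
Reverse: G+C = 19, N = 25 → Tm = 64.9 + 41·(19 − 16.4)/25 = 69.2°C.
|ΔTm| = |69.2 − 69.2| = 0.0°C, ≤ 5.5°C.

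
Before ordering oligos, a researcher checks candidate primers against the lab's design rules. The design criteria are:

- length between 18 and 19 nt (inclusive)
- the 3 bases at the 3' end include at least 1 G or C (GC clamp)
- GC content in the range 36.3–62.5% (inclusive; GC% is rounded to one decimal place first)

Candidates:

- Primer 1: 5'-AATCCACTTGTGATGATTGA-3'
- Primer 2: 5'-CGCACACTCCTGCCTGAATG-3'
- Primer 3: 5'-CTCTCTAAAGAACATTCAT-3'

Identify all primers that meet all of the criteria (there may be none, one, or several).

None of the candidates satisfy all criteria.

Primer 1 (20 nt, A=6 T=7 G=4 C=3): length 20, outside 18–19 ✗; 3' end TGA has 1 G/C ✓; GC 7/20 = 35.0%, outside 36.3–62.5% ✗ — fails.
Primer 2 (20 nt, A=4 T=4 G=4 C=8): length 20, outside 18–19 ✗; 3' end ATG has 1 G/C ✓; GC 12/20 = 60.0% ✓ — fails.
Primer 3 (19 nt, A=7 T=6 G=1 C=5): length 19 ✓; 3' end CAT has 1 G/C ✓; GC 6/19 = 31.6%, outside 36.3–62.5% ✗ — fails.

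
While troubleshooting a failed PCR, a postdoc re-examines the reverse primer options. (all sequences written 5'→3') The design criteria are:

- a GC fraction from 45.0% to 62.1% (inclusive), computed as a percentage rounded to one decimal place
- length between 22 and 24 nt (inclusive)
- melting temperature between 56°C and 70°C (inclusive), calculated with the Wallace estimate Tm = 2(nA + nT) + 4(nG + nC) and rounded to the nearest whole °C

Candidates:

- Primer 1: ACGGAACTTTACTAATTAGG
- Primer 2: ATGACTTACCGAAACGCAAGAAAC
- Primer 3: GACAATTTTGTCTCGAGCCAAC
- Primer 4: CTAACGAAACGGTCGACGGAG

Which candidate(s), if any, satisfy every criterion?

Primer 1 (20 nt, A=7 T=6 G=4 C=3): GC 7/20 = 35.0%, outside 45.0–62.1% ✗; length 20, outside 22–24 ✗; Tm = 2·13 + 4·7 = 54°C, outside 56–70°C ✗ — fails.
Primer 2 (24 nt, A=11 T=3 G=4 C=6): GC 10/24 = 41.7%, outside 45.0–62.1% ✗; length 24 ✓; Tm = 2·14 + 4·10 = 68°C ✓ — fails.
Primer 3 (22 nt, A=6 T=6 G=4 C=6): GC 10/22 = 45.5% ✓; length 22 ✓; Tm = 2·12 + 4·10 = 64°C ✓ — passes.
Primer 4 (21 nt, A=7 T=2 G=7 C=5): GC 12/21 = 57.1% ✓; length 21, outside 22–24 ✗; Tm = 2·9 + 4·12 = 66°C ✓ — fails.

Primer 3 only.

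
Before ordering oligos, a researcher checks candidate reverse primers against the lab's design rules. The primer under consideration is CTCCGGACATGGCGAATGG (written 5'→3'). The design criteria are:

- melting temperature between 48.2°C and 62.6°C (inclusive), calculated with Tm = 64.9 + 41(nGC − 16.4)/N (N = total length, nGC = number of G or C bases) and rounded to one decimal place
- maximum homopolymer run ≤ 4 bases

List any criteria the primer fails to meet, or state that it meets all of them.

Meets all criteria.

Base counts: A=4, T=3, G=7, C=5 (length 19).
Tm: Tm = 64.9 + 41·(12 − 16.4)/19 = 55.4°C ✓
homopolymer run: longest run = 2 ✓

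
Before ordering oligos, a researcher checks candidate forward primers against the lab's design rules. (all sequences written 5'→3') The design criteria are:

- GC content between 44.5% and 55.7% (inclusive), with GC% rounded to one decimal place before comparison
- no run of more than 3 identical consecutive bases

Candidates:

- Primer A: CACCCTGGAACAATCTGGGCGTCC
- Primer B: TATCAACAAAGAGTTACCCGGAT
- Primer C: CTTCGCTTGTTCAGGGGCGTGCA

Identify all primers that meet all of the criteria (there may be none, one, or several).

Primer A (24 nt, A=5 T=4 G=6 C=9): GC 15/24 = 62.5%, outside 44.5–55.7% ✗; longest run = 3 ✓ — fails.
Primer B (23 nt, A=9 T=5 G=4 C=5): GC 9/23 = 39.1%, outside 44.5–55.7% ✗; longest run = 3 ✓ — fails.
Primer C (23 nt, A=2 T=7 G=8 C=6): GC 14/23 = 60.9%, outside 44.5–55.7% ✗; longest run = 4, exceeds 3 ✗ — fails.

None of the candidates satisfy all criteria.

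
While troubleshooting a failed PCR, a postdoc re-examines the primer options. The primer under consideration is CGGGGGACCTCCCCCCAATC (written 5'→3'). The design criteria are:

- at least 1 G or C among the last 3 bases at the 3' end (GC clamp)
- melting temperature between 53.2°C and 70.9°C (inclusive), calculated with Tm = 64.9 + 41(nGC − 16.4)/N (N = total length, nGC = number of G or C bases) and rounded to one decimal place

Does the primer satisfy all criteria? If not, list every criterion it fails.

Meets all criteria.

Base counts: A=3, T=2, G=5, C=10 (length 20).
GC clamp: 3' end ATC has 1 G/C ✓
Tm: Tm = 64.9 + 41·(15 − 16.4)/20 = 62.0°C ✓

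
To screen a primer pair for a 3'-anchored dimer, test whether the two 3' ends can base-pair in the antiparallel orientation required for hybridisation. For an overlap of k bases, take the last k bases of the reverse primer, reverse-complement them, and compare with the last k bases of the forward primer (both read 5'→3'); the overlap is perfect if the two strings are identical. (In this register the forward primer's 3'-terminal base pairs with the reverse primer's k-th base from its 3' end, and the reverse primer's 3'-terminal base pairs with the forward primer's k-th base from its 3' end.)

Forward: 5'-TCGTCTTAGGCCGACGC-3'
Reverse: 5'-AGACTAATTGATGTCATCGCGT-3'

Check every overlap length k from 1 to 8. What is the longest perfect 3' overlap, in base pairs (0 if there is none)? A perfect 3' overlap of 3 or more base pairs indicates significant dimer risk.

Longest perfect overlap: 4 complementary base pairs; significant dimer risk (threshold 3).

Last 8 bases (5'→3') — forward …GCCGACGC, reverse …CATCGCGT.
Reverse complement of the reverse primer's last 8 bases: ACGCGATG; its first k bases are the reverse complement of the reverse primer's last k bases, so a perfect k-base overlap needs the forward primer's last k bases to equal them.
Comparing (forward last k vs required): k=1: C vs A ✗; k=2: GC vs AC ✗; k=3: CGC vs ACG ✗; k=4: ACGC vs ACGC ✓; k=5: GACGC vs ACGCG ✗; k=6: CGACGC vs ACGCGA ✗; k=7: CCGACGC vs ACGCGAT ✗; k=8: GCCGACGC vs ACGCGATG ✗.
Only k = 4 is perfect, so the longest perfect 3' overlap is 4.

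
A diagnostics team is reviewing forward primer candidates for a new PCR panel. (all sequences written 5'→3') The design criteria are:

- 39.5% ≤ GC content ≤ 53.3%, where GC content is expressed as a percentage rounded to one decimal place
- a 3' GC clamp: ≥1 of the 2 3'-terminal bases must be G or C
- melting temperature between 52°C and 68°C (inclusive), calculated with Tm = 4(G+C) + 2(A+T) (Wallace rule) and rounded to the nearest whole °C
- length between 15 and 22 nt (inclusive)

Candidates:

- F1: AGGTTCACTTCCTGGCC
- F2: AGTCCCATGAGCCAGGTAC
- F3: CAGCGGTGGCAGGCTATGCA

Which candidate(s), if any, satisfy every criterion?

F1 (17 nt, A=2 T=5 G=4 C=6): GC 10/17 = 58.8%, outside 39.5–53.3% ✗; 3' end CC has 2 G/C ✓; Tm = 2·7 + 4·10 = 54°C ✓; length 17 ✓ — fails.
F2 (19 nt, A=5 T=3 G=5 C=6): GC 11/19 = 57.9%, outside 39.5–53.3% ✗; 3' end AC has 1 G/C ✓; Tm = 2·8 + 4·11 = 60°C ✓; length 19 ✓ — fails.
F3 (20 nt, A=4 T=3 G=8 C=5): GC 13/20 = 65.0%, outside 39.5–53.3% ✗; 3' end CA has 1 G/C ✓; Tm = 2·7 + 4·13 = 66°C ✓; length 20 ✓ — fails.

None of the candidates satisfy all criteria.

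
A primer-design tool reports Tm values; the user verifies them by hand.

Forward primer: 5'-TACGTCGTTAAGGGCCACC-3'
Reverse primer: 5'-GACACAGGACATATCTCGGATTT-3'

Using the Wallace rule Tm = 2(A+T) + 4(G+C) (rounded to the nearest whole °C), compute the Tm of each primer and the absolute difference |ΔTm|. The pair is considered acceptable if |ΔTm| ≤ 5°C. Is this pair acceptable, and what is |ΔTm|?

Forward: A=4 T=4 G=5 C=6 → Tm = 2·8 + 4·11 = 60°C.
Reverse: A=7 T=6 G=5 C=5 → Tm = 2·13 + 4·10 = 66°C.
|ΔTm| = |60 − 66| = 6°C, > 5°C.

|ΔTm| = 6°C; the pair is not acceptable.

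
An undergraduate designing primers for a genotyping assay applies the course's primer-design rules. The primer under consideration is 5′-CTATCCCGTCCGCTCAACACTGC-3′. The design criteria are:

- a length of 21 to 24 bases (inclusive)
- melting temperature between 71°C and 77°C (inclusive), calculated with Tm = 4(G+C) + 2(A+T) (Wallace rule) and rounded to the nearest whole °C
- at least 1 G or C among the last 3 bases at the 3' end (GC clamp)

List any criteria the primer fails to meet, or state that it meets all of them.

Meets all criteria.

Base counts: A=4, T=5, G=3, C=11 (length 23).
length: length 23 ✓
Tm: Tm = 2·9 + 4·14 = 74°C ✓
GC clamp: 3' end TGC has 2 G/C ✓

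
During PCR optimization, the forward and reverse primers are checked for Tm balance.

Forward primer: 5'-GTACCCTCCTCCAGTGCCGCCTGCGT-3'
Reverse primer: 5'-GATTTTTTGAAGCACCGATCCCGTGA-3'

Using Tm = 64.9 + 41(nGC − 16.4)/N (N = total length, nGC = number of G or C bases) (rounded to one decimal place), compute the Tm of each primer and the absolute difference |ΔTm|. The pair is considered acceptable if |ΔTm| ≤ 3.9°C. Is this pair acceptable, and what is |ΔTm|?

|ΔTm| = 9.4°C; the pair is not acceptable.

Forward: G+C = 18, N = 26 → Tm = 64.9 + 41·(18 − 16.4)/26 = 67.4°C.
Reverse: G+C = 12, N = 26 → Tm = 64.9 + 41·(12 − 16.4)/26 = 58.0°C.
|ΔTm| = |67.4 − 58.0| = 9.4°C, > 3.9°C.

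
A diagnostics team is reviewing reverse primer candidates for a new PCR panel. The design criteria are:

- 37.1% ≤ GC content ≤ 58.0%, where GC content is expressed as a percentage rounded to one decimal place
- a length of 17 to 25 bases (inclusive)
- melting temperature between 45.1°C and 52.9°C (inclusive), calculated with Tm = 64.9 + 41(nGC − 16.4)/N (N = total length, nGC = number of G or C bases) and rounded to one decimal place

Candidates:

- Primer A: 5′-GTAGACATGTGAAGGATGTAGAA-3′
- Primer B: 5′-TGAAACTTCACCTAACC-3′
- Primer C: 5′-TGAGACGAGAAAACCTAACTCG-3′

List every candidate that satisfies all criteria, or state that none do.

Primer A (23 nt, A=9 T=5 G=8 C=1): GC 9/23 = 39.1% ✓; length 23 ✓; Tm = 64.9 + 41·(9 − 16.4)/23 = 51.7°C ✓ — passes.
Primer B (17 nt, A=6 T=4 G=1 C=6): GC 7/17 = 41.2% ✓; length 17 ✓; Tm = 64.9 + 41·(7 − 16.4)/17 = 42.2°C, outside 45.1–52.9°C ✗ — fails.
Primer C (22 nt, A=9 T=3 G=5 C=5): GC 10/22 = 45.5% ✓; length 22 ✓; Tm = 64.9 + 41·(10 − 16.4)/22 = 53.0°C, outside 45.1–52.9°C ✗ — fails.

Primer A only.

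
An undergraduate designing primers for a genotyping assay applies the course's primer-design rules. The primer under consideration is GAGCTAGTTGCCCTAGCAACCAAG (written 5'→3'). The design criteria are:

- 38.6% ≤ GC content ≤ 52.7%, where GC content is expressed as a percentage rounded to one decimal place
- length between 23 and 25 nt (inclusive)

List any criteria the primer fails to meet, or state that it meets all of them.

Fails: GC content.

Base counts: A=7, T=4, G=6, C=7 (length 24).
GC content: GC 13/24 = 54.2%, outside 38.6–52.7% ✗
length: length 24 ✓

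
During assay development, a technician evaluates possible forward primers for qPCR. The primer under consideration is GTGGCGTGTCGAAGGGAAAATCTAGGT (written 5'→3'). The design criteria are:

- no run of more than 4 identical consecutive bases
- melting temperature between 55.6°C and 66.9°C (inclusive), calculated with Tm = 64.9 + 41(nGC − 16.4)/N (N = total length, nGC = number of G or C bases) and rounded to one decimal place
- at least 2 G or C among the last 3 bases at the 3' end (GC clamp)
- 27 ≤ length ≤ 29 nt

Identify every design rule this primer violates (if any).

Meets all criteria.

Base counts: A=7, T=6, G=11, C=3 (length 27).
homopolymer run: longest run = 4 ✓
Tm: Tm = 64.9 + 41·(14 − 16.4)/27 = 61.3°C ✓
GC clamp: 3' end GGT has 2 G/C ✓
length: length 27 ✓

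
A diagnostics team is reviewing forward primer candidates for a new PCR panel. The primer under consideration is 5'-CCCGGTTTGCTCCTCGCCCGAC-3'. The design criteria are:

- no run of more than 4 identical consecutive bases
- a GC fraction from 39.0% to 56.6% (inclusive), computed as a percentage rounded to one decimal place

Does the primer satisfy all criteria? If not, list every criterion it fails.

Base counts: A=1, T=5, G=5, C=11 (length 22).
homopolymer run: longest run = 3 ✓
GC content: GC 16/22 = 72.7%, outside 39.0–56.6% ✗

Fails: GC content.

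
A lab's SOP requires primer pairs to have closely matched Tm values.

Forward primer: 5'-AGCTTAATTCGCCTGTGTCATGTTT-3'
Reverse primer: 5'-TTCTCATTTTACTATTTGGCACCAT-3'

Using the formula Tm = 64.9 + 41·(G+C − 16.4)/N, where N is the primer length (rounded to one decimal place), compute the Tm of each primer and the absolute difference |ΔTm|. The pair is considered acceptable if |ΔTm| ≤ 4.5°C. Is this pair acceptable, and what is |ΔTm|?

|ΔTm| = 3.3°C; the pair is acceptable.

Forward: G+C = 10, N = 25 → Tm = 64.9 + 41·(10 − 16.4)/25 = 54.4°C.
Reverse: G+C = 8, N = 25 → Tm = 64.9 + 41·(8 − 16.4)/25 = 51.1°C.
|ΔTm| = |54.4 − 51.1| = 3.3°C, ≤ 4.5°C.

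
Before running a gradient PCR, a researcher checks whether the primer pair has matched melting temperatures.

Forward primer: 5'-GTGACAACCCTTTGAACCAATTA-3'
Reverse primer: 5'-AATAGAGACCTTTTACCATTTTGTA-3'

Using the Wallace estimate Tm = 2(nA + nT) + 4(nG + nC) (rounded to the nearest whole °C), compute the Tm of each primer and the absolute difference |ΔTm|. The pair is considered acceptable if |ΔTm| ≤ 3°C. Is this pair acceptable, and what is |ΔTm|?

Forward: A=8 T=6 G=3 C=6 → Tm = 2·14 + 4·9 = 64°C.
Reverse: A=8 T=10 G=3 C=4 → Tm = 2·18 + 4·7 = 64°C.
|ΔTm| = |64 − 64| = 0°C, ≤ 3°C.

|ΔTm| = 0°C; the pair is acceptable.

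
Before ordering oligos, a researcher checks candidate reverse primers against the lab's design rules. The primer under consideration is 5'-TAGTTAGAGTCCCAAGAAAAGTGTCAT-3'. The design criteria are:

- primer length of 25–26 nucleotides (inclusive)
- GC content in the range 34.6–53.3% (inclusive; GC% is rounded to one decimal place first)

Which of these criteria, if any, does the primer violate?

Fails: length.

Base counts: A=10, T=7, G=6, C=4 (length 27).
length: length 27, outside 25–26 ✗
GC content: GC 10/27 = 37.0% ✓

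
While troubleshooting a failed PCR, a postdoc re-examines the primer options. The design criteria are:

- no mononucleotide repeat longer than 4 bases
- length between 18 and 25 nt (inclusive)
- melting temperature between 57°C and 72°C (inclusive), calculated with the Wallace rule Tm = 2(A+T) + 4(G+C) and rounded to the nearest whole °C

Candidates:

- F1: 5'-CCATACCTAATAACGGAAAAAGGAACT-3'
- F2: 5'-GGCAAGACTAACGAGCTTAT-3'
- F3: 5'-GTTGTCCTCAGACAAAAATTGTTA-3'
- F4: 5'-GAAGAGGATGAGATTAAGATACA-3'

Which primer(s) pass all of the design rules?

F2 and F4.

F1 (27 nt, A=13 T=4 G=4 C=6): longest run = 5, exceeds 4 ✗; length 27, outside 18–25 ✗; Tm = 2·17 + 4·10 = 74°C, outside 57–72°C ✗ — fails.
F2 (20 nt, A=7 T=4 G=5 C=4): longest run = 2 ✓; length 20 ✓; Tm = 2·11 + 4·9 = 58°C ✓ — passes.
F3 (24 nt, A=8 T=8 G=4 C=4): longest run = 5, exceeds 4 ✗; length 24 ✓; Tm = 2·16 + 4·8 = 64°C ✓ — fails.
F4 (23 nt, A=11 T=4 G=7 C=1): longest run = 2 ✓; length 23 ✓; Tm = 2·15 + 4·8 = 62°C ✓ — passes.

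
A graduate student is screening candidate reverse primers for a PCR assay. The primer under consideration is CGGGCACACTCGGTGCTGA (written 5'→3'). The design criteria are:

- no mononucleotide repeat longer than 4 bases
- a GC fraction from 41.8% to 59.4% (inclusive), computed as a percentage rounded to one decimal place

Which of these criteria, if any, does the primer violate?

Fails: GC content.

Base counts: A=3, T=3, G=7, C=6 (length 19).
homopolymer run: longest run = 3 ✓
GC content: GC 13/19 = 68.4%, outside 41.8–59.4% ✗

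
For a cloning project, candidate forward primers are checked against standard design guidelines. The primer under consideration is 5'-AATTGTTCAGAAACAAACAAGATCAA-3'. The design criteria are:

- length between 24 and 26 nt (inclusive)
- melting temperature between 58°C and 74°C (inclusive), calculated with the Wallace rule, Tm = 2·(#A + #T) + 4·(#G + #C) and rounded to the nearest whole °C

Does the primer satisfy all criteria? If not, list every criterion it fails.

Meets all criteria.

Base counts: A=14, T=5, G=3, C=4 (length 26).
length: length 26 ✓
Tm: Tm = 2·19 + 4·7 = 66°C ✓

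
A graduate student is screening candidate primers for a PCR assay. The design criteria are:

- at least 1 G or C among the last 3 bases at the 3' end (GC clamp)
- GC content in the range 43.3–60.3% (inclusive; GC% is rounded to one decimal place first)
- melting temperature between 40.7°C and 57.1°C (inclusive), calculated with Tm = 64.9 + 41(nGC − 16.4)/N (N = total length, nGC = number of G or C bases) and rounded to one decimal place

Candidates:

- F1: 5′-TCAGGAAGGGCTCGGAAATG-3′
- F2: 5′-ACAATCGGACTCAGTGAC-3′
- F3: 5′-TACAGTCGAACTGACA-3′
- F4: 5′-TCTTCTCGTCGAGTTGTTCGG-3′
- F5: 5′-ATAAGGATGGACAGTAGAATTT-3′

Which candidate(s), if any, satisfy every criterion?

F1 (20 nt, A=6 T=3 G=8 C=3): 3' end ATG has 1 G/C ✓; GC 11/20 = 55.0% ✓; Tm = 64.9 + 41·(11 − 16.4)/20 = 53.8°C ✓ — passes.
F2 (18 nt, A=6 T=3 G=4 C=5): 3' end GAC has 2 G/C ✓; GC 9/18 = 50.0% ✓; Tm = 64.9 + 41·(9 − 16.4)/18 = 48.0°C ✓ — passes.
F3 (16 nt, A=6 T=3 G=3 C=4): 3' end ACA has 1 G/C ✓; GC 7/16 = 43.8% ✓; Tm = 64.9 + 41·(7 − 16.4)/16 = 40.8°C ✓ — passes.
F4 (21 nt, A=1 T=9 G=6 C=5): 3' end CGG has 3 G/C ✓; GC 11/21 = 52.4% ✓; Tm = 64.9 + 41·(11 − 16.4)/21 = 54.4°C ✓ — passes.
F5 (22 nt, A=9 T=6 G=6 C=1): 3' end TTT has 0 G/C, need ≥1 ✗; GC 7/22 = 31.8%, outside 43.3–60.3% ✗; Tm = 64.9 + 41·(7 − 16.4)/22 = 47.4°C ✓ — fails.

F1, F2, F3 and F4.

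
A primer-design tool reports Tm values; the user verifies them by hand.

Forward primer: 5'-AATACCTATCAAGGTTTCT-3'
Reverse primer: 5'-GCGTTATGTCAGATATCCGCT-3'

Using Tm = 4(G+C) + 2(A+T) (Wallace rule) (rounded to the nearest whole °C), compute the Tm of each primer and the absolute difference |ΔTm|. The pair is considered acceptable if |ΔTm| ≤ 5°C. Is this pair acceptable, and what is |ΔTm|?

Forward: A=6 T=7 G=2 C=4 → Tm = 2·13 + 4·6 = 50°C.
Reverse: A=4 T=7 G=5 C=5 → Tm = 2·11 + 4·10 = 62°C.
|ΔTm| = |50 − 62| = 12°C, > 5°C.

|ΔTm| = 12°C; the pair is not acceptable.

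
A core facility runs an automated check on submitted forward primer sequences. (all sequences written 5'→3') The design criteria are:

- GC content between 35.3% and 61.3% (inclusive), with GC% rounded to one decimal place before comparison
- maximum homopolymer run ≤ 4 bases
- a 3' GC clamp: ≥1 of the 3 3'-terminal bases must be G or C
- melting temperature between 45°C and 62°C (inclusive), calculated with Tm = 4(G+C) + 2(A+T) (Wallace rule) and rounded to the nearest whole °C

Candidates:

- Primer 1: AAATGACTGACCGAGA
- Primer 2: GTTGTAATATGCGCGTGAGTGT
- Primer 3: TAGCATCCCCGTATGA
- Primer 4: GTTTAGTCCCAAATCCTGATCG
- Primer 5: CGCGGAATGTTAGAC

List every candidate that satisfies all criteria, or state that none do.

Primer 1 (16 nt, A=7 T=2 G=4 C=3): GC 7/16 = 43.8% ✓; longest run = 3 ✓; 3' end AGA has 1 G/C ✓; Tm = 2·9 + 4·7 = 46°C ✓ — passes.
Primer 2 (22 nt, A=4 T=8 G=8 C=2): GC 10/22 = 45.5% ✓; longest run = 2 ✓; 3' end TGT has 1 G/C ✓; Tm = 2·12 + 4·10 = 64°C, outside 45–62°C ✗ — fails.
Primer 3 (16 nt, A=4 T=4 G=3 C=5): GC 8/16 = 50.0% ✓; longest run = 4 ✓; 3' end TGA has 1 G/C ✓; Tm = 2·8 + 4·8 = 48°C ✓ — passes.
Primer 4 (22 nt, A=5 T=7 G=4 C=6): GC 10/22 = 45.5% ✓; longest run = 3 ✓; 3' end TCG has 2 G/C ✓; Tm = 2·12 + 4·10 = 64°C, outside 45–62°C ✗ — fails.
Primer 5 (15 nt, A=4 T=3 G=5 C=3): GC 8/15 = 53.3% ✓; longest run = 2 ✓; 3' end GAC has 2 G/C ✓; Tm = 2·7 + 4·8 = 46°C ✓ — passes.

Primer 1, Primer 3 and Primer 5.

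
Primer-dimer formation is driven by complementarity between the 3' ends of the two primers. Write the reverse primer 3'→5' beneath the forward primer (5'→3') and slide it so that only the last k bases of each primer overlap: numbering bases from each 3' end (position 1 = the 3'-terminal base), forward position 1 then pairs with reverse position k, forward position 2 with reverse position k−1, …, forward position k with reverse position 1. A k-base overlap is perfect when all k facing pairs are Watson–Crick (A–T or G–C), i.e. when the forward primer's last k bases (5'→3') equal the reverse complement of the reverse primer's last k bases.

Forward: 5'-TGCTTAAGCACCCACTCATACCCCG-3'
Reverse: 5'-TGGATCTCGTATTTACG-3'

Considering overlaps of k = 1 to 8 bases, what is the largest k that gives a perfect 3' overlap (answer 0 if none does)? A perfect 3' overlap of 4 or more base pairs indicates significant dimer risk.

Last 8 bases (5'→3') — forward …ATACCCCG, reverse …TATTTACG.
Reverse complement of the reverse primer's last 8 bases: CGTAAATA; its first k bases are the reverse complement of the reverse primer's last k bases, so a perfect k-base overlap needs the forward primer's last k bases to equal them.
Comparing (forward last k vs required): k=1: G vs C ✗; k=2: CG vs CG ✓; k=3: CCG vs CGT ✗; k=4: CCCG vs CGTA ✗; k=5: CCCCG vs CGTAA ✗; k=6: ACCCCG vs CGTAAA ✗; k=7: TACCCCG vs CGTAAAT ✗; k=8: ATACCCCG vs CGTAAATA ✗.
Only k = 2 is perfect, so the longest perfect 3' overlap is 2.

Longest perfect overlap: 2 complementary base pairs; below the dimer-risk threshold (threshold 4).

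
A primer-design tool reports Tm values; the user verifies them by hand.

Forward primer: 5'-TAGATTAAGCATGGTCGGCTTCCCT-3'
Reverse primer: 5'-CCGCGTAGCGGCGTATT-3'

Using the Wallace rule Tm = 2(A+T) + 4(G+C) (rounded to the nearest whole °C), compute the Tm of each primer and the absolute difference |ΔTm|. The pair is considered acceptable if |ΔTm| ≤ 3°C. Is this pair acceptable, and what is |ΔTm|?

Forward: A=5 T=8 G=6 C=6 → Tm = 2·13 + 4·12 = 74°C.
Reverse: A=2 T=4 G=6 C=5 → Tm = 2·6 + 4·11 = 56°C.
|ΔTm| = |74 − 56| = 18°C, > 3°C.

|ΔTm| = 18°C; the pair is not acceptable.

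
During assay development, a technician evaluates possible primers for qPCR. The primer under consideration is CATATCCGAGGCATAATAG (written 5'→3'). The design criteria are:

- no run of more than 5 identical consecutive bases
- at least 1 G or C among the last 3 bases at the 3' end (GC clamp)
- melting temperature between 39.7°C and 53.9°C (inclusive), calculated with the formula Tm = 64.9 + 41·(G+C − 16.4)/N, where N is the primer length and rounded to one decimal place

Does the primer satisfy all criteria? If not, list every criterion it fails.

Base counts: A=7, T=4, G=4, C=4 (length 19).
homopolymer run: longest run = 2 ✓
GC clamp: 3' end TAG has 1 G/C ✓
Tm: Tm = 64.9 + 41·(8 − 16.4)/19 = 46.8°C ✓

Meets all criteria.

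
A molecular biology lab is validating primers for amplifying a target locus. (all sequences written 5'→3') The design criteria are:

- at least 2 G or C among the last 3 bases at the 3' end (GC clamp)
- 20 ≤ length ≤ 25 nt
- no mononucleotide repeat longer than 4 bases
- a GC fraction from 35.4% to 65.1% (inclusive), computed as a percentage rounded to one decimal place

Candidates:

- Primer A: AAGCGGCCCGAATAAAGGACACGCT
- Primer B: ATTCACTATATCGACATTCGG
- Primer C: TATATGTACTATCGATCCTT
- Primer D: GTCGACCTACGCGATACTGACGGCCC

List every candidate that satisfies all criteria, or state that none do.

Primer A (25 nt, A=9 T=2 G=7 C=7): 3' end GCT has 2 G/C ✓; length 25 ✓; longest run = 3 ✓; GC 14/25 = 56.0% ✓ — passes.
Primer B (21 nt, A=6 T=7 G=3 C=5): 3' end CGG has 3 G/C ✓; length 21 ✓; longest run = 2 ✓; GC 8/21 = 38.1% ✓ — passes.
Primer C (20 nt, A=5 T=9 G=2 C=4): 3' end CTT has 1 G/C, need ≥2 ✗; length 20 ✓; longest run = 2 ✓; GC 6/20 = 30.0%, outside 35.4–65.1% ✗ — fails.
Primer D (26 nt, A=5 T=4 G=7 C=10): 3' end CCC has 3 G/C ✓; length 26, outside 20–25 ✗; longest run = 3 ✓; GC 17/26 = 65.4%, outside 35.4–65.1% ✗ — fails.

Primer A and Primer B.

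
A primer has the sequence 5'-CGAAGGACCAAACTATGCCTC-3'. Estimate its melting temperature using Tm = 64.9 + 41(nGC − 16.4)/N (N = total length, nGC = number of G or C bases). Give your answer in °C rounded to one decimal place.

54.4°C

Base counts: A=7, T=3, G=4, C=7; G+C = 11, N = 21.
Tm = 64.9 + 41·(11 − 16.4)/21 = 64.9 + -221.40/21 = 54.4°C.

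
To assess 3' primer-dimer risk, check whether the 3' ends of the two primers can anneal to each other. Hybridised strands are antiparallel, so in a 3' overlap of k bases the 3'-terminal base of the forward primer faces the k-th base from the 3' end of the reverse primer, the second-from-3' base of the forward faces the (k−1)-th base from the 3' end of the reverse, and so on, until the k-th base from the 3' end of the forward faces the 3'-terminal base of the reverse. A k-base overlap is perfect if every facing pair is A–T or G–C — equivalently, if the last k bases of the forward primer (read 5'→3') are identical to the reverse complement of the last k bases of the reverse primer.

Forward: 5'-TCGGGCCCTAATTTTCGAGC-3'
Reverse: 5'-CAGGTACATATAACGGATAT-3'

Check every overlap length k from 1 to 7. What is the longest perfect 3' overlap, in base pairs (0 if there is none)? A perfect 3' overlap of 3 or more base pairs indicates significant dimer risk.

Last 7 bases (5'→3') — forward …TTCGAGC, reverse …CGGATAT.
Reverse complement of the reverse primer's last 7 bases: ATATCCG; its first k bases are the reverse complement of the reverse primer's last k bases, so a perfect k-base overlap needs the forward primer's last k bases to equal them.
Comparing (forward last k vs required): k=1: C vs A ✗; k=2: GC vs AT ✗; k=3: AGC vs ATA ✗; k=4: GAGC vs ATAT ✗; k=5: CGAGC vs ATATC ✗; k=6: TCGAGC vs ATATCC ✗; k=7: TTCGAGC vs ATATCCG ✗.
No overlap length from 1 to 7 is perfect, so the longest perfect 3' overlap is 0.

Longest perfect overlap: 0 complementary base pairs; below the dimer-risk threshold (threshold 3).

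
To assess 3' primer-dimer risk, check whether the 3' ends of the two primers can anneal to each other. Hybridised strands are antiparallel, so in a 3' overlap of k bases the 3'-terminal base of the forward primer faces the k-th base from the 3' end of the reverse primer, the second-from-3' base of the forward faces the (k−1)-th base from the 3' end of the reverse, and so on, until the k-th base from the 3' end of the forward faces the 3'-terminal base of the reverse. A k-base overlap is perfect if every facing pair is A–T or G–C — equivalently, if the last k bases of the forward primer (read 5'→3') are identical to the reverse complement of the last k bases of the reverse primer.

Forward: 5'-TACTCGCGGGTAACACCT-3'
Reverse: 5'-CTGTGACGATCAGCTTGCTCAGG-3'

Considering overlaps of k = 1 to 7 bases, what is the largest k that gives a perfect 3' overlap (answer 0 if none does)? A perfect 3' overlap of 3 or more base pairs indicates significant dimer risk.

Last 7 bases (5'→3') — forward …AACACCT, reverse …GCTCAGG.
Reverse complement of the reverse primer's last 7 bases: CCTGAGC; its first k bases are the reverse complement of the reverse primer's last k bases, so a perfect k-base overlap needs the forward primer's last k bases to equal them.
Comparing (forward last k vs required): k=1: T vs C ✗; k=2: CT vs CC ✗; k=3: CCT vs CCT ✓; k=4: ACCT vs CCTG ✗; k=5: CACCT vs CCTGA ✗; k=6: ACACCT vs CCTGAG ✗; k=7: AACACCT vs CCTGAGC ✗.
Only k = 3 is perfect, so the longest perfect 3' overlap is 3.

Longest perfect overlap: 3 complementary base pairs; significant dimer risk (threshold 3).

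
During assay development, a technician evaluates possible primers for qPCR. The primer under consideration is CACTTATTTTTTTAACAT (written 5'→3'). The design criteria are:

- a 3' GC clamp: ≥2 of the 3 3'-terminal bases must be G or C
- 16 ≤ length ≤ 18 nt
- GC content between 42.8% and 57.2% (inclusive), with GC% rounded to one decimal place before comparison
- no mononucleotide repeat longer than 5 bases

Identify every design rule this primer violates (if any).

Base counts: A=5, T=10, G=0, C=3 (length 18).
GC clamp: 3' end CAT has 1 G/C, need ≥2 ✗
length: length 18 ✓
GC content: GC 3/18 = 16.7%, outside 42.8–57.2% ✗
homopolymer run: longest run = 7, exceeds 5 ✗

Fails: GC clamp, GC content, homopolymer run.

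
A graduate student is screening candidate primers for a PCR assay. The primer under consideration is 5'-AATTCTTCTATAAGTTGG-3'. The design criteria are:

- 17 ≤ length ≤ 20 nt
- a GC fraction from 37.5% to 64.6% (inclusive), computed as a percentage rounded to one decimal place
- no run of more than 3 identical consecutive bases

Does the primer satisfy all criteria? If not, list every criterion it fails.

Base counts: A=5, T=8, G=3, C=2 (length 18).
length: length 18 ✓
GC content: GC 5/18 = 27.8%, outside 37.5–64.6% ✗
homopolymer run: longest run = 2 ✓

Fails: GC content.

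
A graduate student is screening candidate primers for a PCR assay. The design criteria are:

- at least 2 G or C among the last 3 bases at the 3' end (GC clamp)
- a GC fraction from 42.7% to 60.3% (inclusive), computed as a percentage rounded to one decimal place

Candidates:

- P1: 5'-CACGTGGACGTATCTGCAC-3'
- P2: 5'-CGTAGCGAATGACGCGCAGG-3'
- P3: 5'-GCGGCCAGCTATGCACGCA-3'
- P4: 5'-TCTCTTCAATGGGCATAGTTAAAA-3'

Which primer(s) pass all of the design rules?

P1 only.

P1 (19 nt, A=4 T=4 G=5 C=6): 3' end CAC has 2 G/C ✓; GC 11/19 = 57.9% ✓ — passes.
P2 (20 nt, A=5 T=2 G=8 C=5): 3' end AGG has 2 G/C ✓; GC 13/20 = 65.0%, outside 42.7–60.3% ✗ — fails.
P3 (19 nt, A=4 T=2 G=6 C=7): 3' end GCA has 2 G/C ✓; GC 13/19 = 68.4%, outside 42.7–60.3% ✗ — fails.
P4 (24 nt, A=8 T=8 G=4 C=4): 3' end AAA has 0 G/C, need ≥2 ✗; GC 8/24 = 33.3%, outside 42.7–60.3% ✗ — fails.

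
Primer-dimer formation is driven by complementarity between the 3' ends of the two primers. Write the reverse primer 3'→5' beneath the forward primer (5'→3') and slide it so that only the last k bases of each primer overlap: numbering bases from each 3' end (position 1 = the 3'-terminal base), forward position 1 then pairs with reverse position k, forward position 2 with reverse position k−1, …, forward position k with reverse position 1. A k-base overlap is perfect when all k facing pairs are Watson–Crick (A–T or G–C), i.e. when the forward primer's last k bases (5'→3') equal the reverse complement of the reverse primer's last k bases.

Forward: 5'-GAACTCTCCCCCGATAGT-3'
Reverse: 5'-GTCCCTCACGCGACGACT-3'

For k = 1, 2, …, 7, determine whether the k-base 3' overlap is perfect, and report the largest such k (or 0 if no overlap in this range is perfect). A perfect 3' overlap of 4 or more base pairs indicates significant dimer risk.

Last 7 bases (5'→3') — forward …CGATAGT, reverse …GACGACT.
Reverse complement of the reverse primer's last 7 bases: AGTCGTC; its first k bases are the reverse complement of the reverse primer's last k bases, so a perfect k-base overlap needs the forward primer's last k bases to equal them.
Comparing (forward last k vs required): k=1: T vs A ✗; k=2: GT vs AG ✗; k=3: AGT vs AGT ✓; k=4: TAGT vs AGTC ✗; k=5: ATAGT vs AGTCG ✗; k=6: GATAGT vs AGTCGT ✗; k=7: CGATAGT vs AGTCGTC ✗.
Only k = 3 is perfect, so the longest perfect 3' overlap is 3.

Longest perfect overlap: 3 complementary base pairs; below the dimer-risk threshold (threshold 4).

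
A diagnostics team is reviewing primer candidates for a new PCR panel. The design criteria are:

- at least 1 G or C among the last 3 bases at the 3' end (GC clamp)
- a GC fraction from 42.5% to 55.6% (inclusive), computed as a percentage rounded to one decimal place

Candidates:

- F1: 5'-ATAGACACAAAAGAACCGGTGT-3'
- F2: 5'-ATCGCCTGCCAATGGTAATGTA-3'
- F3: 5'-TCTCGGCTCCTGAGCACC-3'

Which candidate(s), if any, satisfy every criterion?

F2 only.

F1 (22 nt, A=10 T=3 G=5 C=4): 3' end TGT has 1 G/C ✓; GC 9/22 = 40.9%, outside 42.5–55.6% ✗ — fails.
F2 (22 nt, A=6 T=6 G=5 C=5): 3' end GTA has 1 G/C ✓; GC 10/22 = 45.5% ✓ — passes.
F3 (18 nt, A=2 T=4 G=4 C=8): 3' end ACC has 2 G/C ✓; GC 12/18 = 66.7%, outside 42.5–55.6% ✗ — fails.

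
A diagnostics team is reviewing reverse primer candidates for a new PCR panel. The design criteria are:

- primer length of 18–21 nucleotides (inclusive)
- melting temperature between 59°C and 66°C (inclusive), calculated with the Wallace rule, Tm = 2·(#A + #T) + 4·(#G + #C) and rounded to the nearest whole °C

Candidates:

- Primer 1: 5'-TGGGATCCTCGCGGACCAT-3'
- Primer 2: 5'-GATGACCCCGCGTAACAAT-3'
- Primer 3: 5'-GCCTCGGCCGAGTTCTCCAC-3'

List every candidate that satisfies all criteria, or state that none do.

Primer 1 only.

Primer 1 (19 nt, A=3 T=4 G=6 C=6): length 19 ✓; Tm = 2·7 + 4·12 = 62°C ✓ — passes.
Primer 2 (19 nt, A=6 T=3 G=4 C=6): length 19 ✓; Tm = 2·9 + 4·10 = 58°C, outside 59–66°C ✗ — fails.
Primer 3 (20 nt, A=2 T=4 G=5 C=9): length 20 ✓; Tm = 2·6 + 4·14 = 68°C, outside 59–66°C ✗ — fails.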